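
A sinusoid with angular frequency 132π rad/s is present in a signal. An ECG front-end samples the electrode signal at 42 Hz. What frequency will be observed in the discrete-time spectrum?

ω = 132π rad/s → f = ω/(2π) = 66 Hz.
66 Hz mod fs = 24 Hz.
24 Hz > fs/2 = 21 Hz, folds to fs − 24 Hz = 18 Hz.

18 Hz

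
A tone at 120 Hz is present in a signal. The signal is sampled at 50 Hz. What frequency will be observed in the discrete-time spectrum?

20 Hz

120 Hz mod fs = 20 Hz.
20 Hz ≤ fs/2 = 25 Hz, appears at 20 Hz.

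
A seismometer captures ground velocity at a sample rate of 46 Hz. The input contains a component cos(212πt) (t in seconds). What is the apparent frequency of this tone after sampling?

ω = 212π rad/s → f = ω/(2π) = 106 Hz.
106 Hz mod fs = 14 Hz.
14 Hz ≤ fs/2 = 23 Hz, appears at 14 Hz.

14 Hz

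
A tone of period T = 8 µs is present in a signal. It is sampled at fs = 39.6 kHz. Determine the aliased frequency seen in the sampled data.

6.2 kHz

T = 8 µs → f = 1/T = 125 kHz.
125 kHz mod fs = 6.2 kHz.
6.2 kHz ≤ fs/2 = 19.8 kHz, appears at 6.2 kHz.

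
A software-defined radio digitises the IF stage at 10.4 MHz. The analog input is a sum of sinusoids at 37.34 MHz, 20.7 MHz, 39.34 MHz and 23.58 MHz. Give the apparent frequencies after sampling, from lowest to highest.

0.1 MHz, 2.26 MHz, 2.78 MHz, 4.26 MHz

fs/2 = 5.2 MHz.
37.34 MHz mod fs = 6.14 MHz.
6.14 MHz > fs/2 = 5.2 MHz, folds to fs − 6.14 MHz = 4.26 MHz.
20.7 MHz mod fs = 10.3 MHz.
10.3 MHz > fs/2 = 5.2 MHz, folds to fs − 10.3 MHz = 0.1 MHz.
39.34 MHz mod fs = 8.14 MHz.
8.14 MHz > fs/2 = 5.2 MHz, folds to fs − 8.14 MHz = 2.26 MHz.
23.58 MHz mod fs = 2.78 MHz.
2.78 MHz ≤ fs/2 = 5.2 MHz, appears at 2.78 MHz.
Distinct values: {0.1 MHz, 2.26 MHz, 2.78 MHz, 4.26 MHz}.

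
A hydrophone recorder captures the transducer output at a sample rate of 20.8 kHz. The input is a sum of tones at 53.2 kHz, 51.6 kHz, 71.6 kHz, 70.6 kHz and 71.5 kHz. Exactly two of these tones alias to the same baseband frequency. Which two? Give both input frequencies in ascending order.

fs/2 = 10.4 kHz.
53.2 kHz mod fs = 11.6 kHz.
11.6 kHz > fs/2 = 10.4 kHz, folds to fs − 11.6 kHz = 9.2 kHz.
51.6 kHz mod fs = 10 kHz.
10 kHz ≤ fs/2 = 10.4 kHz, appears at 10 kHz.
71.6 kHz mod fs = 9.2 kHz.
9.2 kHz ≤ fs/2 = 10.4 kHz, appears at 9.2 kHz.
70.6 kHz mod fs = 8.2 kHz.
8.2 kHz ≤ fs/2 = 10.4 kHz, appears at 8.2 kHz.
71.5 kHz mod fs = 9.1 kHz.
9.1 kHz ≤ fs/2 = 10.4 kHz, appears at 9.1 kHz.
53.2 kHz and 71.6 kHz both map to 9.2 kHz.

53.2 kHz, 71.6 kHz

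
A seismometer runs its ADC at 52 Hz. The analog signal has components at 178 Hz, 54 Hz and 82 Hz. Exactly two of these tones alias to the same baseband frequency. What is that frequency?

22 Hz

fs/2 = 26 Hz.
178 Hz mod fs = 22 Hz.
22 Hz ≤ fs/2 = 26 Hz, appears at 22 Hz.
54 Hz mod fs = 2 Hz.
2 Hz ≤ fs/2 = 26 Hz, appears at 2 Hz.
82 Hz mod fs = 30 Hz.
30 Hz > fs/2 = 26 Hz, folds to fs − 30 Hz = 22 Hz.
82 Hz and 178 Hz both map to 22 Hz.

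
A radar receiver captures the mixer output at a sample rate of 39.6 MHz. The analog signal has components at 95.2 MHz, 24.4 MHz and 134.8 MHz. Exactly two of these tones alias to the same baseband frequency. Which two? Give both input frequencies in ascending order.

95.2 MHz, 134.8 MHz

fs/2 = 19.8 MHz.
95.2 MHz mod fs = 16 MHz.
16 MHz ≤ fs/2 = 19.8 MHz, appears at 16 MHz.
24.4 MHz > fs/2 = 19.8 MHz, folds to fs − 24.4 MHz = 15.2 MHz.
134.8 MHz mod fs = 16 MHz.
16 MHz ≤ fs/2 = 19.8 MHz, appears at 16 MHz.
95.2 MHz and 134.8 MHz both map to 16 MHz.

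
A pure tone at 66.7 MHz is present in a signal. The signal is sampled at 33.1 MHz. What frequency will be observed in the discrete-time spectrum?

0.5 MHz

66.7 MHz mod fs = 0.5 MHz.
0.5 MHz ≤ fs/2 = 16.55 MHz, appears at 0.5 MHz.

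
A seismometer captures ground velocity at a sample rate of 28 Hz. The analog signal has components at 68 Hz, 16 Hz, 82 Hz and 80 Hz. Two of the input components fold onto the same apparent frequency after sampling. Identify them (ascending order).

fs/2 = 14 Hz.
68 Hz mod fs = 12 Hz.
12 Hz ≤ fs/2 = 14 Hz, appears at 12 Hz.
16 Hz > fs/2 = 14 Hz, folds to fs − 16 Hz = 12 Hz.
82 Hz mod fs = 26 Hz.
26 Hz > fs/2 = 14 Hz, folds to fs − 26 Hz = 2 Hz.
80 Hz mod fs = 24 Hz.
24 Hz > fs/2 = 14 Hz, folds to fs − 24 Hz = 4 Hz.
16 Hz and 68 Hz both map to 12 Hz.

16 Hz, 68 Hz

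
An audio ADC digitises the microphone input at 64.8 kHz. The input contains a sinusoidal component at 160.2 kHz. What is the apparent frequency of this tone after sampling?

160.2 kHz mod fs = 30.6 kHz.
30.6 kHz ≤ fs/2 = 32.4 kHz, appears at 30.6 kHz.

30.6 kHz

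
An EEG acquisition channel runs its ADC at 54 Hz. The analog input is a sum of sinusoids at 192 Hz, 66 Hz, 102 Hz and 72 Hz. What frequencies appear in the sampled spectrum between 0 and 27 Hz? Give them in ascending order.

6 Hz, 12 Hz, 18 Hz, 24 Hz

fs/2 = 27 Hz.
192 Hz mod fs = 30 Hz.
30 Hz > fs/2 = 27 Hz, folds to fs − 30 Hz = 24 Hz.
66 Hz mod fs = 12 Hz.
12 Hz ≤ fs/2 = 27 Hz, appears at 12 Hz.
102 Hz mod fs = 48 Hz.
48 Hz > fs/2 = 27 Hz, folds to fs − 48 Hz = 6 Hz.
72 Hz mod fs = 18 Hz.
18 Hz ≤ fs/2 = 27 Hz, appears at 18 Hz.
Distinct values: {6 Hz, 12 Hz, 18 Hz, 24 Hz}.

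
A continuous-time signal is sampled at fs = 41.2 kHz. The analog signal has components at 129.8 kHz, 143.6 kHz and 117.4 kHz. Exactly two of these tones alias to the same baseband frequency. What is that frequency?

fs/2 = 20.6 kHz.
129.8 kHz mod fs = 6.2 kHz.
6.2 kHz ≤ fs/2 = 20.6 kHz, appears at 6.2 kHz.
143.6 kHz mod fs = 20 kHz.
20 kHz ≤ fs/2 = 20.6 kHz, appears at 20 kHz.
117.4 kHz mod fs = 35 kHz.
35 kHz > fs/2 = 20.6 kHz, folds to fs − 35 kHz = 6.2 kHz.
117.4 kHz and 129.8 kHz both map to 6.2 kHz.

6.2 kHz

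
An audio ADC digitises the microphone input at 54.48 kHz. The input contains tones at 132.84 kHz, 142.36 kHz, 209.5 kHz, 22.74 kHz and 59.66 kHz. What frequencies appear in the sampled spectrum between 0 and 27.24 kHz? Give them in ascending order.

5.18 kHz, 8.42 kHz, 21.08 kHz, 22.74 kHz, 23.88 kHz

fs/2 = 27.24 kHz.
132.84 kHz mod fs = 23.88 kHz.
23.88 kHz ≤ fs/2 = 27.24 kHz, appears at 23.88 kHz.
142.36 kHz mod fs = 33.4 kHz.
33.4 kHz > fs/2 = 27.24 kHz, folds to fs − 33.4 kHz = 21.08 kHz.
209.5 kHz mod fs = 46.06 kHz.
46.06 kHz > fs/2 = 27.24 kHz, folds to fs − 46.06 kHz = 8.42 kHz.
22.74 kHz ≤ fs/2 = 27.24 kHz, passes unchanged.
59.66 kHz mod fs = 5.18 kHz.
5.18 kHz ≤ fs/2 = 27.24 kHz, appears at 5.18 kHz.
Distinct values: {5.18 kHz, 8.42 kHz, 21.08 kHz, 22.74 kHz, 23.88 kHz}.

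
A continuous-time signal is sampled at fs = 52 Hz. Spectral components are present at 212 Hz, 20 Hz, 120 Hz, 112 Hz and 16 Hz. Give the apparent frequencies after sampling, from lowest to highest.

fs/2 = 26 Hz.
212 Hz mod fs = 4 Hz.
4 Hz ≤ fs/2 = 26 Hz, appears at 4 Hz.
20 Hz ≤ fs/2 = 26 Hz, passes unchanged.
120 Hz mod fs = 16 Hz.
16 Hz ≤ fs/2 = 26 Hz, appears at 16 Hz.
112 Hz mod fs = 8 Hz.
8 Hz ≤ fs/2 = 26 Hz, appears at 8 Hz.
16 Hz ≤ fs/2 = 26 Hz, passes unchanged.
Distinct values: {4 Hz, 8 Hz, 16 Hz, 20 Hz}.

4 Hz, 8 Hz, 16 Hz, 20 Hz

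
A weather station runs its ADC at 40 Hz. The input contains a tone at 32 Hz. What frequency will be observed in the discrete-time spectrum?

32 Hz > fs/2 = 20 Hz, folds to fs − 32 Hz = 8 Hz.

8 Hz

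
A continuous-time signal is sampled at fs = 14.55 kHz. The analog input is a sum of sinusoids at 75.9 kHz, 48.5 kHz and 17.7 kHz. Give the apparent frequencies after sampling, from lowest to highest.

3.15 kHz, 4.85 kHz

fs/2 = 7.275 kHz.
75.9 kHz mod fs = 3.15 kHz.
3.15 kHz ≤ fs/2 = 7.275 kHz, appears at 3.15 kHz.
48.5 kHz mod fs = 4.85 kHz.
4.85 kHz ≤ fs/2 = 7.275 kHz, appears at 4.85 kHz.
17.7 kHz mod fs = 3.15 kHz.
3.15 kHz ≤ fs/2 = 7.275 kHz, appears at 3.15 kHz.
Distinct values: {3.15 kHz, 4.85 kHz}.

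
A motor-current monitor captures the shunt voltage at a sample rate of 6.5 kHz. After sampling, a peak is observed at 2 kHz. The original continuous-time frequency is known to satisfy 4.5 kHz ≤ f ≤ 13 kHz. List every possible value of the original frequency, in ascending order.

4.5 kHz, 8.5 kHz, 11 kHz

Frequencies that alias to 2 kHz are k·fs ± 2 kHz for integer k ≥ 0.
k=0: 2 kHz.
k=1: 4.5 kHz, 8.5 kHz.
k=2: 11 kHz, 15 kHz.
k=3: 17.5 kHz, 21.5 kHz.
Within [4.5 kHz, 13 kHz]: 4.5 kHz, 8.5 kHz, 11 kHz.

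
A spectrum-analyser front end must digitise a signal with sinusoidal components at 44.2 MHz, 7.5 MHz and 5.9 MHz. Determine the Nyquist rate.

88.4 MHz

Highest-frequency component: 44.2 MHz.
Nyquist rate = 2 × 44.2 MHz = 88.4 MHz.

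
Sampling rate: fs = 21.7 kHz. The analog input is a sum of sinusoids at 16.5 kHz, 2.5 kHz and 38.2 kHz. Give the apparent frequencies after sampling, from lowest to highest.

fs/2 = 10.85 kHz.
16.5 kHz > fs/2 = 10.85 kHz, folds to fs − 16.5 kHz = 5.2 kHz.
2.5 kHz ≤ fs/2 = 10.85 kHz, passes unchanged.
38.2 kHz mod fs = 16.5 kHz.
16.5 kHz > fs/2 = 10.85 kHz, folds to fs − 16.5 kHz = 5.2 kHz.
Distinct values: {2.5 kHz, 5.2 kHz}.

2.5 kHz, 5.2 kHz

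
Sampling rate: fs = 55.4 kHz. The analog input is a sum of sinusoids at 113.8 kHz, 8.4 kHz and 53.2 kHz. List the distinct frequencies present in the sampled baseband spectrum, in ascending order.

fs/2 = 27.7 kHz.
113.8 kHz mod fs = 3 kHz.
3 kHz ≤ fs/2 = 27.7 kHz, appears at 3 kHz.
8.4 kHz ≤ fs/2 = 27.7 kHz, passes unchanged.
53.2 kHz > fs/2 = 27.7 kHz, folds to fs − 53.2 kHz = 2.2 kHz.
Distinct values: {2.2 kHz, 3 kHz, 8.4 kHz}.

2.2 kHz, 3 kHz, 8.4 kHz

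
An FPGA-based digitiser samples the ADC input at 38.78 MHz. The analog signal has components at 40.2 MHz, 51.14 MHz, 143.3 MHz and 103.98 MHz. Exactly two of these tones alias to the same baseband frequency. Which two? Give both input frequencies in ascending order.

51.14 MHz, 103.98 MHz

fs/2 = 19.39 MHz.
40.2 MHz mod fs = 1.42 MHz.
1.42 MHz ≤ fs/2 = 19.39 MHz, appears at 1.42 MHz.
51.14 MHz mod fs = 12.36 MHz.
12.36 MHz ≤ fs/2 = 19.39 MHz, appears at 12.36 MHz.
143.3 MHz mod fs = 26.96 MHz.
26.96 MHz > fs/2 = 19.39 MHz, folds to fs − 26.96 MHz = 11.82 MHz.
103.98 MHz mod fs = 26.42 MHz.
26.42 MHz > fs/2 = 19.39 MHz, folds to fs − 26.42 MHz = 12.36 MHz.
51.14 MHz and 103.98 MHz both map to 12.36 MHz.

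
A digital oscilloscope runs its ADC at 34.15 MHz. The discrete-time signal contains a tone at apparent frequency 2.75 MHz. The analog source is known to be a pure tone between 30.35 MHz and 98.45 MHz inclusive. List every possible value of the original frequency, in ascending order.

Frequencies that alias to 2.75 MHz are k·fs ± 2.75 MHz for integer k ≥ 0.
k=0: 2.75 MHz.
k=1: 31.4 MHz, 36.9 MHz.
k=2: 65.55 MHz, 71.05 MHz.
k=3: 99.7 MHz, 105.2 MHz.
Within [30.35 MHz, 98.45 MHz]: 31.4 MHz, 36.9 MHz, 65.55 MHz, 71.05 MHz.

31.4 MHz, 36.9 MHz, 65.55 MHz, 71.05 MHz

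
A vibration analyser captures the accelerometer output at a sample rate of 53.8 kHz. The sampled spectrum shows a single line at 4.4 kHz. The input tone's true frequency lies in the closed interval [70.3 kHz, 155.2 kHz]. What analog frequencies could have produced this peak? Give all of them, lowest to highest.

103.2 kHz, 112 kHz

Frequencies that alias to 4.4 kHz are k·fs ± 4.4 kHz for integer k ≥ 0.
k=0: 4.4 kHz.
k=1: 49.4 kHz, 58.2 kHz.
k=2: 103.2 kHz, 112 kHz.
k=3: 157 kHz, 165.8 kHz.
Within [70.3 kHz, 155.2 kHz]: 103.2 kHz, 112 kHz.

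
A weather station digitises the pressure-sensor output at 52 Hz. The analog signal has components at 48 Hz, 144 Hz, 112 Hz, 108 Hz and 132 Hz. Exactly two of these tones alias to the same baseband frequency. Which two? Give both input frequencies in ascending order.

48 Hz, 108 Hz

fs/2 = 26 Hz.
48 Hz > fs/2 = 26 Hz, folds to fs − 48 Hz = 4 Hz.
144 Hz mod fs = 40 Hz.
40 Hz > fs/2 = 26 Hz, folds to fs − 40 Hz = 12 Hz.
112 Hz mod fs = 8 Hz.
8 Hz ≤ fs/2 = 26 Hz, appears at 8 Hz.
108 Hz mod fs = 4 Hz.
4 Hz ≤ fs/2 = 26 Hz, appears at 4 Hz.
132 Hz mod fs = 28 Hz.
28 Hz > fs/2 = 26 Hz, folds to fs − 28 Hz = 24 Hz.
48 Hz and 108 Hz both map to 4 Hz.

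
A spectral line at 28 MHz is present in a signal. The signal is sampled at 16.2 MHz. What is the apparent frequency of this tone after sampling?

28 MHz mod fs = 11.8 MHz.
11.8 MHz > fs/2 = 8.1 MHz, folds to fs − 11.8 MHz = 4.4 MHz.

4.4 MHz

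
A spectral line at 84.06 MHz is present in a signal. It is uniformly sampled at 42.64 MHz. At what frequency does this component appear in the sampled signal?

84.06 MHz mod fs = 41.42 MHz.
41.42 MHz > fs/2 = 21.32 MHz, folds to fs − 41.42 MHz = 1.22 MHz.

1.22 MHz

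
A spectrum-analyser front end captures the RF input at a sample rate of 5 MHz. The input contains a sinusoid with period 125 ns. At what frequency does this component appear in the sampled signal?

T = 125 ns → f = 1/T = 8 MHz.
8 MHz mod fs = 3 MHz.
3 MHz > fs/2 = 2.5 MHz, folds to fs − 3 MHz = 2 MHz.

2 MHz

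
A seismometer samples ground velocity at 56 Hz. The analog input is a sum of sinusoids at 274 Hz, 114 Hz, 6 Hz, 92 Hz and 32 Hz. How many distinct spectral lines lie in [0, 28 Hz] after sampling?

4

fs/2 = 28 Hz.
274 Hz mod fs = 50 Hz.
50 Hz > fs/2 = 28 Hz, folds to fs − 50 Hz = 6 Hz.
114 Hz mod fs = 2 Hz.
2 Hz ≤ fs/2 = 28 Hz, appears at 2 Hz.
6 Hz ≤ fs/2 = 28 Hz, passes unchanged.
92 Hz mod fs = 36 Hz.
36 Hz > fs/2 = 28 Hz, folds to fs − 36 Hz = 20 Hz.
32 Hz > fs/2 = 28 Hz, folds to fs − 32 Hz = 24 Hz.
Distinct values: {2 Hz, 6 Hz, 20 Hz, 24 Hz} → 4.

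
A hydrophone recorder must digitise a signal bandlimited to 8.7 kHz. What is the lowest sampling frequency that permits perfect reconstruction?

17.4 kHz

Nyquist rate = 2 × 8.7 kHz = 17.4 kHz.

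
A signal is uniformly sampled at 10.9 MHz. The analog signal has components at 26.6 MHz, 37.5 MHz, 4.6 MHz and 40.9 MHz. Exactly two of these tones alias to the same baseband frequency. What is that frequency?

4.8 MHz

fs/2 = 5.45 MHz.
26.6 MHz mod fs = 4.8 MHz.
4.8 MHz ≤ fs/2 = 5.45 MHz, appears at 4.8 MHz.
37.5 MHz mod fs = 4.8 MHz.
4.8 MHz ≤ fs/2 = 5.45 MHz, appears at 4.8 MHz.
4.6 MHz ≤ fs/2 = 5.45 MHz, passes unchanged.
40.9 MHz mod fs = 8.2 MHz.
8.2 MHz > fs/2 = 5.45 MHz, folds to fs − 8.2 MHz = 2.7 MHz.
26.6 MHz and 37.5 MHz both map to 4.8 MHz.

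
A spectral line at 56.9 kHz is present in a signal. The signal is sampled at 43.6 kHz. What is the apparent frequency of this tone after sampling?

56.9 kHz mod fs = 13.3 kHz.
13.3 kHz ≤ fs/2 = 21.8 kHz, appears at 13.3 kHz.

13.3 kHz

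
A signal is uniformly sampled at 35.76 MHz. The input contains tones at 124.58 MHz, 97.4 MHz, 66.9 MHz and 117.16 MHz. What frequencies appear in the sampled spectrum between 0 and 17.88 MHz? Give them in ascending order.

fs/2 = 17.88 MHz.
124.58 MHz mod fs = 17.3 MHz.
17.3 MHz ≤ fs/2 = 17.88 MHz, appears at 17.3 MHz.
97.4 MHz mod fs = 25.88 MHz.
25.88 MHz > fs/2 = 17.88 MHz, folds to fs − 25.88 MHz = 9.88 MHz.
66.9 MHz mod fs = 31.14 MHz.
31.14 MHz > fs/2 = 17.88 MHz, folds to fs − 31.14 MHz = 4.62 MHz.
117.16 MHz mod fs = 9.88 MHz.
9.88 MHz ≤ fs/2 = 17.88 MHz, appears at 9.88 MHz.
Distinct values: {4.62 MHz, 9.88 MHz, 17.3 MHz}.

4.62 MHz, 9.88 MHz, 17.3 MHz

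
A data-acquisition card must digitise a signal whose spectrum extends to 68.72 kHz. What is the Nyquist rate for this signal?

Nyquist rate = 2 × 68.72 kHz = 137.44 kHz.

137.44 kHz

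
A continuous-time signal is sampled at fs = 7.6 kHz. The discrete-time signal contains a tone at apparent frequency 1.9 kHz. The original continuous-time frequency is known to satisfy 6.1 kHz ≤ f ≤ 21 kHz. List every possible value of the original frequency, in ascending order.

Frequencies that alias to 1.9 kHz are k·fs ± 1.9 kHz for integer k ≥ 0.
k=0: 1.9 kHz.
k=1: 5.7 kHz, 9.5 kHz.
k=2: 13.3 kHz, 17.1 kHz.
k=3: 20.9 kHz, 24.7 kHz.
k=4: 28.5 kHz, 32.3 kHz.
Within [6.1 kHz, 21 kHz]: 9.5 kHz, 13.3 kHz, 17.1 kHz, 20.9 kHz.

9.5 kHz, 13.3 kHz, 17.1 kHz, 20.9 kHz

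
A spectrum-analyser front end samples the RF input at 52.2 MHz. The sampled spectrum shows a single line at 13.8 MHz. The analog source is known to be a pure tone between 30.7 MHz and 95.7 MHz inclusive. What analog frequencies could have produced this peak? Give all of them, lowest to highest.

Frequencies that alias to 13.8 MHz are k·fs ± 13.8 MHz for integer k ≥ 0.
k=0: 13.8 MHz.
k=1: 38.4 MHz, 66 MHz.
k=2: 90.6 MHz, 118.2 MHz.
k=3: 142.8 MHz, 170.4 MHz.
Within [30.7 MHz, 95.7 MHz]: 38.4 MHz, 66 MHz, 90.6 MHz.

38.4 MHz, 66 MHz, 90.6 MHz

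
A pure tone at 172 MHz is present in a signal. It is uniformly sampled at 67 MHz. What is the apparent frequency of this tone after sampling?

172 MHz mod fs = 38 MHz.
38 MHz > fs/2 = 33.5 MHz, folds to fs − 38 MHz = 29 MHz.

29 MHz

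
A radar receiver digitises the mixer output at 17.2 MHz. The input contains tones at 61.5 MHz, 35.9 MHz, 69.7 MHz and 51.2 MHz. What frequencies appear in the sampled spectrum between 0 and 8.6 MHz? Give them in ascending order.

0.4 MHz, 0.9 MHz, 1.5 MHz, 7.3 MHz

fs/2 = 8.6 MHz.
61.5 MHz mod fs = 9.9 MHz.
9.9 MHz > fs/2 = 8.6 MHz, folds to fs − 9.9 MHz = 7.3 MHz.
35.9 MHz mod fs = 1.5 MHz.
1.5 MHz ≤ fs/2 = 8.6 MHz, appears at 1.5 MHz.
69.7 MHz mod fs = 0.9 MHz.
0.9 MHz ≤ fs/2 = 8.6 MHz, appears at 0.9 MHz.
51.2 MHz mod fs = 16.8 MHz.
16.8 MHz > fs/2 = 8.6 MHz, folds to fs − 16.8 MHz = 0.4 MHz.
Distinct values: {0.4 MHz, 0.9 MHz, 1.5 MHz, 7.3 MHz}.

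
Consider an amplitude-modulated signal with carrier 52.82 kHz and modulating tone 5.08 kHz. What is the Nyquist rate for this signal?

AM sidebands sit at fc ± fm = 47.74 kHz and 57.9 kHz.
Highest-frequency component: 57.9 kHz.
Nyquist rate = 2 × 57.9 kHz = 115.8 kHz.

115.8 kHz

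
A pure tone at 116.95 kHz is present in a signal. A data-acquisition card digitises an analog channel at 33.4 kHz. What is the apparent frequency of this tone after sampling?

16.65 kHz

116.95 kHz mod fs = 16.75 kHz.
16.75 kHz > fs/2 = 16.7 kHz, folds to fs − 16.75 kHz = 16.65 kHz.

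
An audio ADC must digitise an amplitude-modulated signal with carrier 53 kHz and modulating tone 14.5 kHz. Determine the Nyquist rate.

AM sidebands sit at fc ± fm = 38.5 kHz and 67.5 kHz.
Highest-frequency component: 67.5 kHz.
Nyquist rate = 2 × 67.5 kHz = 135 kHz.

135 kHz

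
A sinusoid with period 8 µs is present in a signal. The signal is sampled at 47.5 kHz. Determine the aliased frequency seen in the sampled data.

17.5 kHz

T = 8 µs → f = 1/T = 125 kHz.
125 kHz mod fs = 30 kHz.
30 kHz > fs/2 = 23.75 kHz, folds to fs − 30 kHz = 17.5 kHz.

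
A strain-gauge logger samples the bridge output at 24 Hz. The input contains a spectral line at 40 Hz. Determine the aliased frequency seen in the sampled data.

8 Hz

40 Hz mod fs = 16 Hz.
16 Hz > fs/2 = 12 Hz, folds to fs − 16 Hz = 8 Hz.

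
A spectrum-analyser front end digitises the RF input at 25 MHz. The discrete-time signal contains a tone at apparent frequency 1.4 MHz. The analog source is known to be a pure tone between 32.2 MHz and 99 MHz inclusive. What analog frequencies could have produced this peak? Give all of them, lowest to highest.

48.6 MHz, 51.4 MHz, 73.6 MHz, 76.4 MHz, 98.6 MHz

Frequencies that alias to 1.4 MHz are k·fs ± 1.4 MHz for integer k ≥ 0.
k=0: 1.4 MHz.
k=1: 23.6 MHz, 26.4 MHz.
k=2: 48.6 MHz, 51.4 MHz.
k=3: 73.6 MHz, 76.4 MHz.
k=4: 98.6 MHz, 101.4 MHz.
k=5: 123.6 MHz, 126.4 MHz.
Within [32.2 MHz, 99 MHz]: 48.6 MHz, 51.4 MHz, 73.6 MHz, 76.4 MHz, 98.6 MHz.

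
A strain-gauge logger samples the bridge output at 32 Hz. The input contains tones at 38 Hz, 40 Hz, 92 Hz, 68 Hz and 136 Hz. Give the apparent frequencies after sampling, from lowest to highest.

fs/2 = 16 Hz.
38 Hz mod fs = 6 Hz.
6 Hz ≤ fs/2 = 16 Hz, appears at 6 Hz.
40 Hz mod fs = 8 Hz.
8 Hz ≤ fs/2 = 16 Hz, appears at 8 Hz.
92 Hz mod fs = 28 Hz.
28 Hz > fs/2 = 16 Hz, folds to fs − 28 Hz = 4 Hz.
68 Hz mod fs = 4 Hz.
4 Hz ≤ fs/2 = 16 Hz, appears at 4 Hz.
136 Hz mod fs = 8 Hz.
8 Hz ≤ fs/2 = 16 Hz, appears at 8 Hz.
Distinct values: {4 Hz, 6 Hz, 8 Hz}.

4 Hz, 6 Hz, 8 Hz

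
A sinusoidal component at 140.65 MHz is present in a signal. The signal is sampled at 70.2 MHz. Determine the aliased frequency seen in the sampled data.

140.65 MHz mod fs = 0.25 MHz.
0.25 MHz ≤ fs/2 = 35.1 MHz, appears at 0.25 MHz.

0.25 MHz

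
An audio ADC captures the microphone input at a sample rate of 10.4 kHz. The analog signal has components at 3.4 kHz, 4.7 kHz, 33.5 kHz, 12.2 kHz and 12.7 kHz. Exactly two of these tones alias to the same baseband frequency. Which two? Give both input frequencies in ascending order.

fs/2 = 5.2 kHz.
3.4 kHz ≤ fs/2 = 5.2 kHz, passes unchanged.
4.7 kHz ≤ fs/2 = 5.2 kHz, passes unchanged.
33.5 kHz mod fs = 2.3 kHz.
2.3 kHz ≤ fs/2 = 5.2 kHz, appears at 2.3 kHz.
12.2 kHz mod fs = 1.8 kHz.
1.8 kHz ≤ fs/2 = 5.2 kHz, appears at 1.8 kHz.
12.7 kHz mod fs = 2.3 kHz.
2.3 kHz ≤ fs/2 = 5.2 kHz, appears at 2.3 kHz.
12.7 kHz and 33.5 kHz both map to 2.3 kHz.

12.7 kHz, 33.5 kHz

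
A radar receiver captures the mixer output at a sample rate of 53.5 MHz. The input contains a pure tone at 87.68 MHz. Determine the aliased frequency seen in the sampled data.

87.68 MHz mod fs = 34.18 MHz.
34.18 MHz > fs/2 = 26.75 MHz, folds to fs − 34.18 MHz = 19.32 MHz.

19.32 MHz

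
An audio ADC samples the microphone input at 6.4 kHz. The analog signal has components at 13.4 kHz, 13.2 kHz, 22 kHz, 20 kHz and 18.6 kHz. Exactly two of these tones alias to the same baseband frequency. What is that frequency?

0.6 kHz

fs/2 = 3.2 kHz.
13.4 kHz mod fs = 0.6 kHz.
0.6 kHz ≤ fs/2 = 3.2 kHz, appears at 0.6 kHz.
13.2 kHz mod fs = 0.4 kHz.
0.4 kHz ≤ fs/2 = 3.2 kHz, appears at 0.4 kHz.
22 kHz mod fs = 2.8 kHz.
2.8 kHz ≤ fs/2 = 3.2 kHz, appears at 2.8 kHz.
20 kHz mod fs = 0.8 kHz.
0.8 kHz ≤ fs/2 = 3.2 kHz, appears at 0.8 kHz.
18.6 kHz mod fs = 5.8 kHz.
5.8 kHz > fs/2 = 3.2 kHz, folds to fs − 5.8 kHz = 0.6 kHz.
13.4 kHz and 18.6 kHz both map to 0.6 kHz.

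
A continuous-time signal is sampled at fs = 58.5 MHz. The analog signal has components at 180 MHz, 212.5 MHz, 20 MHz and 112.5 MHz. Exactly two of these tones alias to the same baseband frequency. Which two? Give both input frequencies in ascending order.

fs/2 = 29.25 MHz.
180 MHz mod fs = 4.5 MHz.
4.5 MHz ≤ fs/2 = 29.25 MHz, appears at 4.5 MHz.
212.5 MHz mod fs = 37 MHz.
37 MHz > fs/2 = 29.25 MHz, folds to fs − 37 MHz = 21.5 MHz.
20 MHz ≤ fs/2 = 29.25 MHz, passes unchanged.
112.5 MHz mod fs = 54 MHz.
54 MHz > fs/2 = 29.25 MHz, folds to fs − 54 MHz = 4.5 MHz.
112.5 MHz and 180 MHz both map to 4.5 MHz.

112.5 MHz, 180 MHz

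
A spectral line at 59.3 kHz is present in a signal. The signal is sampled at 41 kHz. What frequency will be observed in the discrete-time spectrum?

59.3 kHz mod fs = 18.3 kHz.
18.3 kHz ≤ fs/2 = 20.5 kHz, appears at 18.3 kHz.

18.3 kHz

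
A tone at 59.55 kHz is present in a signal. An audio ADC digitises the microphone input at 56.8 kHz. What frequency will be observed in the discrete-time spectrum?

2.75 kHz

59.55 kHz mod fs = 2.75 kHz.
2.75 kHz ≤ fs/2 = 28.4 kHz, appears at 2.75 kHz.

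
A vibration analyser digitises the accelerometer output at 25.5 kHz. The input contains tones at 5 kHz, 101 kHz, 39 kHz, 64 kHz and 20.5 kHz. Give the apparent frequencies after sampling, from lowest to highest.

1 kHz, 5 kHz, 12 kHz, 12.5 kHz

fs/2 = 12.75 kHz.
5 kHz ≤ fs/2 = 12.75 kHz, passes unchanged.
101 kHz mod fs = 24.5 kHz.
24.5 kHz > fs/2 = 12.75 kHz, folds to fs − 24.5 kHz = 1 kHz.
39 kHz mod fs = 13.5 kHz.
13.5 kHz > fs/2 = 12.75 kHz, folds to fs − 13.5 kHz = 12 kHz.
64 kHz mod fs = 13 kHz.
13 kHz > fs/2 = 12.75 kHz, folds to fs − 13 kHz = 12.5 kHz.
20.5 kHz > fs/2 = 12.75 kHz, folds to fs − 20.5 kHz = 5 kHz.
Distinct values: {1 kHz, 5 kHz, 12 kHz, 12.5 kHz}.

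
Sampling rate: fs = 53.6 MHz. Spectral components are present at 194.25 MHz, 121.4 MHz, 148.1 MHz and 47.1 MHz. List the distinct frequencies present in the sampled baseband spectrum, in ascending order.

6.5 MHz, 12.7 MHz, 14.2 MHz, 20.15 MHz

fs/2 = 26.8 MHz.
194.25 MHz mod fs = 33.45 MHz.
33.45 MHz > fs/2 = 26.8 MHz, folds to fs − 33.45 MHz = 20.15 MHz.
121.4 MHz mod fs = 14.2 MHz.
14.2 MHz ≤ fs/2 = 26.8 MHz, appears at 14.2 MHz.
148.1 MHz mod fs = 40.9 MHz.
40.9 MHz > fs/2 = 26.8 MHz, folds to fs − 40.9 MHz = 12.7 MHz.
47.1 MHz > fs/2 = 26.8 MHz, folds to fs − 47.1 MHz = 6.5 MHz.
Distinct values: {6.5 MHz, 12.7 MHz, 14.2 MHz, 20.15 MHz}.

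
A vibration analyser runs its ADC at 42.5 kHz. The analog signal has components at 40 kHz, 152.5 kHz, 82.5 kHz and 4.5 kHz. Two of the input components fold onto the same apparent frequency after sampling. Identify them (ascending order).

fs/2 = 21.25 kHz.
40 kHz > fs/2 = 21.25 kHz, folds to fs − 40 kHz = 2.5 kHz.
152.5 kHz mod fs = 25 kHz.
25 kHz > fs/2 = 21.25 kHz, folds to fs − 25 kHz = 17.5 kHz.
82.5 kHz mod fs = 40 kHz.
40 kHz > fs/2 = 21.25 kHz, folds to fs − 40 kHz = 2.5 kHz.
4.5 kHz ≤ fs/2 = 21.25 kHz, passes unchanged.
40 kHz and 82.5 kHz both map to 2.5 kHz.

40 kHz, 82.5 kHz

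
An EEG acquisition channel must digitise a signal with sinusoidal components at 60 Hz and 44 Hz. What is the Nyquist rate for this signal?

120 Hz

Highest-frequency component: 60 Hz.
Nyquist rate = 2 × 60 Hz = 120 Hz.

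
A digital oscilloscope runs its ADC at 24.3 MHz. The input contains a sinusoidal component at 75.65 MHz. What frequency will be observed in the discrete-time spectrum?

75.65 MHz mod fs = 2.75 MHz.
2.75 MHz ≤ fs/2 = 12.15 MHz, appears at 2.75 MHz.

2.75 MHz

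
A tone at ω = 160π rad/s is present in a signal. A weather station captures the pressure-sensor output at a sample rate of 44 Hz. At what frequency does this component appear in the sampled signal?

8 Hz

ω = 160π rad/s → f = ω/(2π) = 80 Hz.
80 Hz mod fs = 36 Hz.
36 Hz > fs/2 = 22 Hz, folds to fs − 36 Hz = 8 Hz.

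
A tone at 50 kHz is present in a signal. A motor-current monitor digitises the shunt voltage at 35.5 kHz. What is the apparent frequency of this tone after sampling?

14.5 kHz

50 kHz mod fs = 14.5 kHz.
14.5 kHz ≤ fs/2 = 17.75 kHz, appears at 14.5 kHz.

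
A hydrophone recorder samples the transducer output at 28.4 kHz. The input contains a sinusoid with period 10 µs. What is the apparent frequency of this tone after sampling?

T = 10 µs → f = 1/T = 100 kHz.
100 kHz mod fs = 14.8 kHz.
14.8 kHz > fs/2 = 14.2 kHz, folds to fs − 14.8 kHz = 13.6 kHz.

13.6 kHz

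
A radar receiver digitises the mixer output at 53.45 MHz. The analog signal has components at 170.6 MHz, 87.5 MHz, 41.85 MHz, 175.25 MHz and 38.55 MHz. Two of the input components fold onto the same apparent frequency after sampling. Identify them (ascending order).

fs/2 = 26.725 MHz.
170.6 MHz mod fs = 10.25 MHz.
10.25 MHz ≤ fs/2 = 26.725 MHz, appears at 10.25 MHz.
87.5 MHz mod fs = 34.05 MHz.
34.05 MHz > fs/2 = 26.725 MHz, folds to fs − 34.05 MHz = 19.4 MHz.
41.85 MHz > fs/2 = 26.725 MHz, folds to fs − 41.85 MHz = 11.6 MHz.
175.25 MHz mod fs = 14.9 MHz.
14.9 MHz ≤ fs/2 = 26.725 MHz, appears at 14.9 MHz.
38.55 MHz > fs/2 = 26.725 MHz, folds to fs − 38.55 MHz = 14.9 MHz.
38.55 MHz and 175.25 MHz both map to 14.9 MHz.

38.55 MHz, 175.25 MHz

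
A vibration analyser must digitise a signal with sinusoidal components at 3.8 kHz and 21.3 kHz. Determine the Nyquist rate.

42.6 kHz

Highest-frequency component: 21.3 kHz.
Nyquist rate = 2 × 21.3 kHz = 42.6 kHz.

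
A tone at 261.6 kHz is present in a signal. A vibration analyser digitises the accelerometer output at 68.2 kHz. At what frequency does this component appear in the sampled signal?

11.2 kHz

261.6 kHz mod fs = 57 kHz.
57 kHz > fs/2 = 34.1 kHz, folds to fs − 57 kHz = 11.2 kHz.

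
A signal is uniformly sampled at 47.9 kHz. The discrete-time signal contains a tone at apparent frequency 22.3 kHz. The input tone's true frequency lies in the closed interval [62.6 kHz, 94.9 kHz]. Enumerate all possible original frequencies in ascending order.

70.2 kHz, 73.5 kHz

Frequencies that alias to 22.3 kHz are k·fs ± 22.3 kHz for integer k ≥ 0.
k=0: 22.3 kHz.
k=1: 25.6 kHz, 70.2 kHz.
k=2: 73.5 kHz, 118.1 kHz.
k=3: 121.4 kHz, 166 kHz.
Within [62.6 kHz, 94.9 kHz]: 70.2 kHz, 73.5 kHz.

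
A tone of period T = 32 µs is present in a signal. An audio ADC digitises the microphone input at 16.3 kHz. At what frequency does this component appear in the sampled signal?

1.35 kHz

T = 32 µs → f = 1/T = 31.25 kHz.
31.25 kHz mod fs = 14.95 kHz.
14.95 kHz > fs/2 = 8.15 kHz, folds to fs − 14.95 kHz = 1.35 kHz.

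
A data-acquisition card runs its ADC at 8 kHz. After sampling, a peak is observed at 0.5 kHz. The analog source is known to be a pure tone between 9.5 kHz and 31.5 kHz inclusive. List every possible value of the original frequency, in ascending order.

15.5 kHz, 16.5 kHz, 23.5 kHz, 24.5 kHz, 31.5 kHz

Frequencies that alias to 0.5 kHz are k·fs ± 0.5 kHz for integer k ≥ 0.
k=0: 0.5 kHz.
k=1: 7.5 kHz, 8.5 kHz.
k=2: 15.5 kHz, 16.5 kHz.
k=3: 23.5 kHz, 24.5 kHz.
k=4: 31.5 kHz, 32.5 kHz.
k=5: 39.5 kHz, 40.5 kHz.
Within [9.5 kHz, 31.5 kHz]: 15.5 kHz, 16.5 kHz, 23.5 kHz, 24.5 kHz, 31.5 kHz.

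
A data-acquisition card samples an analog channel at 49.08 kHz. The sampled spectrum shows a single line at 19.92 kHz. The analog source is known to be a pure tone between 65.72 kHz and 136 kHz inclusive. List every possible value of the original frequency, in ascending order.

69 kHz, 78.24 kHz, 118.08 kHz, 127.32 kHz

Frequencies that alias to 19.92 kHz are k·fs ± 19.92 kHz for integer k ≥ 0.
k=0: 19.92 kHz.
k=1: 29.16 kHz, 69 kHz.
k=2: 78.24 kHz, 118.08 kHz.
k=3: 127.32 kHz, 167.16 kHz.
k=4: 176.4 kHz, 216.24 kHz.
Within [65.72 kHz, 136 kHz]: 69 kHz, 78.24 kHz, 118.08 kHz, 127.32 kHz.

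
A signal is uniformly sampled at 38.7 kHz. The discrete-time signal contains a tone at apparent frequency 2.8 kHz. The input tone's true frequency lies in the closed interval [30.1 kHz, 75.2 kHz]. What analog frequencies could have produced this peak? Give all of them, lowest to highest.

35.9 kHz, 41.5 kHz, 74.6 kHz

Frequencies that alias to 2.8 kHz are k·fs ± 2.8 kHz for integer k ≥ 0.
k=0: 2.8 kHz.
k=1: 35.9 kHz, 41.5 kHz.
k=2: 74.6 kHz, 80.2 kHz.
k=3: 113.3 kHz, 118.9 kHz.
Within [30.1 kHz, 75.2 kHz]: 35.9 kHz, 41.5 kHz, 74.6 kHz.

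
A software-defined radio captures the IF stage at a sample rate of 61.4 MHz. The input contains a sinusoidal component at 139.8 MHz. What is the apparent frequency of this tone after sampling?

17 MHz

139.8 MHz mod fs = 17 MHz.
17 MHz ≤ fs/2 = 30.7 MHz, appears at 17 MHz.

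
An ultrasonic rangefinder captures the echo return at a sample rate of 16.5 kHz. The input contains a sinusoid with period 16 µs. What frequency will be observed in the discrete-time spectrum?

T = 16 µs → f = 1/T = 62.5 kHz.
62.5 kHz mod fs = 13 kHz.
13 kHz > fs/2 = 8.25 kHz, folds to fs − 13 kHz = 3.5 kHz.

3.5 kHz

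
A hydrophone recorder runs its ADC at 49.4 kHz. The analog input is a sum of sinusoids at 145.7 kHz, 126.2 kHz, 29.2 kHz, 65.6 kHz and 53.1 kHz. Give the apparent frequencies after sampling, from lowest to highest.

fs/2 = 24.7 kHz.
145.7 kHz mod fs = 46.9 kHz.
46.9 kHz > fs/2 = 24.7 kHz, folds to fs − 46.9 kHz = 2.5 kHz.
126.2 kHz mod fs = 27.4 kHz.
27.4 kHz > fs/2 = 24.7 kHz, folds to fs − 27.4 kHz = 22 kHz.
29.2 kHz > fs/2 = 24.7 kHz, folds to fs − 29.2 kHz = 20.2 kHz.
65.6 kHz mod fs = 16.2 kHz.
16.2 kHz ≤ fs/2 = 24.7 kHz, appears at 16.2 kHz.
53.1 kHz mod fs = 3.7 kHz.
3.7 kHz ≤ fs/2 = 24.7 kHz, appears at 3.7 kHz.
Distinct values: {2.5 kHz, 3.7 kHz, 16.2 kHz, 20.2 kHz, 22 kHz}.

2.5 kHz, 3.7 kHz, 16.2 kHz, 20.2 kHz, 22 kHz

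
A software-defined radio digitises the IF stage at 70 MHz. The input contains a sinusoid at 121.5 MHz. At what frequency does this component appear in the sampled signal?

121.5 MHz mod fs = 51.5 MHz.
51.5 MHz > fs/2 = 35 MHz, folds to fs − 51.5 MHz = 18.5 MHz.

18.5 MHz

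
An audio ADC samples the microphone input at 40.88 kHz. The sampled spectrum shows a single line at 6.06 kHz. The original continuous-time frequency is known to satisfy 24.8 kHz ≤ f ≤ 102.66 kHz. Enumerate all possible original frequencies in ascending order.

Frequencies that alias to 6.06 kHz are k·fs ± 6.06 kHz for integer k ≥ 0.
k=0: 6.06 kHz.
k=1: 34.82 kHz, 46.94 kHz.
k=2: 75.7 kHz, 87.82 kHz.
k=3: 116.58 kHz, 128.7 kHz.
Within [24.8 kHz, 102.66 kHz]: 34.82 kHz, 46.94 kHz, 75.7 kHz, 87.82 kHz.

34.82 kHz, 46.94 kHz, 75.7 kHz, 87.82 kHz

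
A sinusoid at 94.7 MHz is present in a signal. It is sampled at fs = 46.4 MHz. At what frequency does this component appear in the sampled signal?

1.9 MHz

94.7 MHz mod fs = 1.9 MHz.
1.9 MHz ≤ fs/2 = 23.2 MHz, appears at 1.9 MHz.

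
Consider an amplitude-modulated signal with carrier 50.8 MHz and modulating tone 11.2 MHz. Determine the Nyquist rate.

AM sidebands sit at fc ± fm = 39.6 MHz and 62 MHz.
Highest-frequency component: 62 MHz.
Nyquist rate = 2 × 62 MHz = 124 MHz.

124 MHz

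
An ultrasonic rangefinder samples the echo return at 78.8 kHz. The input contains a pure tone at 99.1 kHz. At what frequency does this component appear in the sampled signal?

20.3 kHz

99.1 kHz mod fs = 20.3 kHz.
20.3 kHz ≤ fs/2 = 39.4 kHz, appears at 20.3 kHz.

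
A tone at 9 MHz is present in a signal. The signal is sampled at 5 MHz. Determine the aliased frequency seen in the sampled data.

9 MHz mod fs = 4 MHz.
4 MHz > fs/2 = 2.5 MHz, folds to fs − 4 MHz = 1 MHz.

1 MHz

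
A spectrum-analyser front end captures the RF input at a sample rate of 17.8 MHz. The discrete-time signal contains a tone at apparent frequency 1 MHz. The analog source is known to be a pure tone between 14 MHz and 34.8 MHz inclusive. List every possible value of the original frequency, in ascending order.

16.8 MHz, 18.8 MHz, 34.6 MHz

Frequencies that alias to 1 MHz are k·fs ± 1 MHz for integer k ≥ 0.
k=0: 1 MHz.
k=1: 16.8 MHz, 18.8 MHz.
k=2: 34.6 MHz, 36.6 MHz.
k=3: 52.4 MHz, 54.4 MHz.
Within [14 MHz, 34.8 MHz]: 16.8 MHz, 18.8 MHz, 34.6 MHz.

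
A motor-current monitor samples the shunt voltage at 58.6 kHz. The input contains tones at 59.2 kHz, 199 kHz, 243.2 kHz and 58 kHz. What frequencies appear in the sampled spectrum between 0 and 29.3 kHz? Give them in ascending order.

0.6 kHz, 8.8 kHz, 23.2 kHz

fs/2 = 29.3 kHz.
59.2 kHz mod fs = 0.6 kHz.
0.6 kHz ≤ fs/2 = 29.3 kHz, appears at 0.6 kHz.
199 kHz mod fs = 23.2 kHz.
23.2 kHz ≤ fs/2 = 29.3 kHz, appears at 23.2 kHz.
243.2 kHz mod fs = 8.8 kHz.
8.8 kHz ≤ fs/2 = 29.3 kHz, appears at 8.8 kHz.
58 kHz > fs/2 = 29.3 kHz, folds to fs − 58 kHz = 0.6 kHz.
Distinct values: {0.6 kHz, 8.8 kHz, 23.2 kHz}.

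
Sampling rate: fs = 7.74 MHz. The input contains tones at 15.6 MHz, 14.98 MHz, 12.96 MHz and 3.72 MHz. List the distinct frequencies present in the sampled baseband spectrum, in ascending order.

fs/2 = 3.87 MHz.
15.6 MHz mod fs = 0.12 MHz.
0.12 MHz ≤ fs/2 = 3.87 MHz, appears at 0.12 MHz.
14.98 MHz mod fs = 7.24 MHz.
7.24 MHz > fs/2 = 3.87 MHz, folds to fs − 7.24 MHz = 0.5 MHz.
12.96 MHz mod fs = 5.22 MHz.
5.22 MHz > fs/2 = 3.87 MHz, folds to fs − 5.22 MHz = 2.52 MHz.
3.72 MHz ≤ fs/2 = 3.87 MHz, passes unchanged.
Distinct values: {0.12 MHz, 0.5 MHz, 2.52 MHz, 3.72 MHz}.

0.12 MHz, 0.5 MHz, 2.52 MHz, 3.72 MHz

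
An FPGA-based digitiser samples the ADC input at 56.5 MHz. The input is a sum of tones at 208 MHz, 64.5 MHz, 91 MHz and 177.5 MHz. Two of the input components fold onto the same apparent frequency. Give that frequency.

fs/2 = 28.25 MHz.
208 MHz mod fs = 38.5 MHz.
38.5 MHz > fs/2 = 28.25 MHz, folds to fs − 38.5 MHz = 18 MHz.
64.5 MHz mod fs = 8 MHz.
8 MHz ≤ fs/2 = 28.25 MHz, appears at 8 MHz.
91 MHz mod fs = 34.5 MHz.
34.5 MHz > fs/2 = 28.25 MHz, folds to fs − 34.5 MHz = 22 MHz.
177.5 MHz mod fs = 8 MHz.
8 MHz ≤ fs/2 = 28.25 MHz, appears at 8 MHz.
64.5 MHz and 177.5 MHz both map to 8 MHz.

8 MHz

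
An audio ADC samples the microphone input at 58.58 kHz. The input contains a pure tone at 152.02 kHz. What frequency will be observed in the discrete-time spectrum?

23.72 kHz

152.02 kHz mod fs = 34.86 kHz.
34.86 kHz > fs/2 = 29.29 kHz, folds to fs − 34.86 kHz = 23.72 kHz.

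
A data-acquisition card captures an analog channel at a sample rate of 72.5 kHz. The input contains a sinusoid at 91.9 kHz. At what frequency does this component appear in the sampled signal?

91.9 kHz mod fs = 19.4 kHz.
19.4 kHz ≤ fs/2 = 36.25 kHz, appears at 19.4 kHz.

19.4 kHz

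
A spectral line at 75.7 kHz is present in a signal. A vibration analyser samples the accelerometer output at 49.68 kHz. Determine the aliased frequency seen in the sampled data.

75.7 kHz mod fs = 26.02 kHz.
26.02 kHz > fs/2 = 24.84 kHz, folds to fs − 26.02 kHz = 23.66 kHz.

23.66 kHz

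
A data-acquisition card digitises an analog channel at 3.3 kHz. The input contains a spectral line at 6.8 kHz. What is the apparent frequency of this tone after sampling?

6.8 kHz mod fs = 0.2 kHz.
0.2 kHz ≤ fs/2 = 1.65 kHz, appears at 0.2 kHz.

0.2 kHz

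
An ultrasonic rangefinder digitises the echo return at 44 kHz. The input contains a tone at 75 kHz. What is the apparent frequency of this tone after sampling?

75 kHz mod fs = 31 kHz.
31 kHz > fs/2 = 22 kHz, folds to fs − 31 kHz = 13 kHz.

13 kHz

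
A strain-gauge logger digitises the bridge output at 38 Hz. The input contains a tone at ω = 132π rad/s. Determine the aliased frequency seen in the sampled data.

10 Hz

ω = 132π rad/s → f = ω/(2π) = 66 Hz.
66 Hz mod fs = 28 Hz.
28 Hz > fs/2 = 19 Hz, folds to fs − 28 Hz = 10 Hz.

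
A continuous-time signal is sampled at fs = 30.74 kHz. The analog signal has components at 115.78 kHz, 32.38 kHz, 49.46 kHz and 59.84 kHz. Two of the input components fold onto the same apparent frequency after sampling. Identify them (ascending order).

32.38 kHz, 59.84 kHz

fs/2 = 15.37 kHz.
115.78 kHz mod fs = 23.56 kHz.
23.56 kHz > fs/2 = 15.37 kHz, folds to fs − 23.56 kHz = 7.18 kHz.
32.38 kHz mod fs = 1.64 kHz.
1.64 kHz ≤ fs/2 = 15.37 kHz, appears at 1.64 kHz.
49.46 kHz mod fs = 18.72 kHz.
18.72 kHz > fs/2 = 15.37 kHz, folds to fs − 18.72 kHz = 12.02 kHz.
59.84 kHz mod fs = 29.1 kHz.
29.1 kHz > fs/2 = 15.37 kHz, folds to fs − 29.1 kHz = 1.64 kHz.
32.38 kHz and 59.84 kHz both map to 1.64 kHz.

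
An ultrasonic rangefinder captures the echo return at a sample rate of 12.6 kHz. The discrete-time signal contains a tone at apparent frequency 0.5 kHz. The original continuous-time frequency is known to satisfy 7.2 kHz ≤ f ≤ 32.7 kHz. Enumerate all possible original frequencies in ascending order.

Frequencies that alias to 0.5 kHz are k·fs ± 0.5 kHz for integer k ≥ 0.
k=0: 0.5 kHz.
k=1: 12.1 kHz, 13.1 kHz.
k=2: 24.7 kHz, 25.7 kHz.
k=3: 37.3 kHz, 38.3 kHz.
Within [7.2 kHz, 32.7 kHz]: 12.1 kHz, 13.1 kHz, 24.7 kHz, 25.7 kHz.

12.1 kHz, 13.1 kHz, 24.7 kHz, 25.7 kHz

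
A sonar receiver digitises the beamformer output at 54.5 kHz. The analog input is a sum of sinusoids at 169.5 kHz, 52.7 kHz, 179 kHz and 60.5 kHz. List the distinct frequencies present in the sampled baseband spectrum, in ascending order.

fs/2 = 27.25 kHz.
169.5 kHz mod fs = 6 kHz.
6 kHz ≤ fs/2 = 27.25 kHz, appears at 6 kHz.
52.7 kHz > fs/2 = 27.25 kHz, folds to fs − 52.7 kHz = 1.8 kHz.
179 kHz mod fs = 15.5 kHz.
15.5 kHz ≤ fs/2 = 27.25 kHz, appears at 15.5 kHz.
60.5 kHz mod fs = 6 kHz.
6 kHz ≤ fs/2 = 27.25 kHz, appears at 6 kHz.
Distinct values: {1.8 kHz, 6 kHz, 15.5 kHz}.

1.8 kHz, 6 kHz, 15.5 kHz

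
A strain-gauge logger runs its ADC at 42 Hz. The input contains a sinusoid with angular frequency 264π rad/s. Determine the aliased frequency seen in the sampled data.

ω = 264π rad/s → f = ω/(2π) = 132 Hz.
132 Hz mod fs = 6 Hz.
6 Hz ≤ fs/2 = 21 Hz, appears at 6 Hz.

6 Hz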